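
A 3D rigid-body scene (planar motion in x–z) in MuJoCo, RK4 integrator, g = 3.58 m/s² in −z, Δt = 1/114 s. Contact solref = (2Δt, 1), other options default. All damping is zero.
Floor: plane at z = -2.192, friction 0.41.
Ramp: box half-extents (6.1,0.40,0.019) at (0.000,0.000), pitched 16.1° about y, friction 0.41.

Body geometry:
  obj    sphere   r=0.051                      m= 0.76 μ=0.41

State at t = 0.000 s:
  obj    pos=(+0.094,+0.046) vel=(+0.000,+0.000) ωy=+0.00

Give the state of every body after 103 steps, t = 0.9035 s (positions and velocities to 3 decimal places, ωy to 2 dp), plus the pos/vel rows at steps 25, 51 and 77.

State at t = 0.9035 s:
  obj    pos=(+0.372,-0.035) vel=(+0.616,-0.178) ωy=+12.56

Key-timestep trajectory:
   step    t(s)  obj.x    obj.z    obj.vx   obj.vz 
     25  0.2193   +0.110  +0.041  +0.149  -0.043
     51  0.4474   +0.162  +0.026  +0.305  -0.088
     77  0.6754   +0.249  +0.001  +0.460  -0.133


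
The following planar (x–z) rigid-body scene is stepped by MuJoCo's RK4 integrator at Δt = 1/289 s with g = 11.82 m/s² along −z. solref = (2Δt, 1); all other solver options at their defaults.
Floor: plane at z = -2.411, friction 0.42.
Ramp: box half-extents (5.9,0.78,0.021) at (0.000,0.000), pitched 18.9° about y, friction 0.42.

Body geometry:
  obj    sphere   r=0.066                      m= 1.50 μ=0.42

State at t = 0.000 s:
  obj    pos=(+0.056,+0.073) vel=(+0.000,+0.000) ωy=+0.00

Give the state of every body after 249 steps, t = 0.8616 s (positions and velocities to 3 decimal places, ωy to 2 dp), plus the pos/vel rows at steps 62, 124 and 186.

State at t = 0.8616 s:
  obj    pos=(+1.016,-0.256) vel=(+2.229,-0.763) ωy=+35.70

Key-timestep trajectory:
   step    t(s)  obj.x    obj.z    obj.vx   obj.vz 
     62  0.2145   +0.116  +0.052  +0.555  -0.190
    124  0.4291   +0.294  -0.009  +1.110  -0.380
    186  0.6436   +0.592  -0.111  +1.665  -0.570


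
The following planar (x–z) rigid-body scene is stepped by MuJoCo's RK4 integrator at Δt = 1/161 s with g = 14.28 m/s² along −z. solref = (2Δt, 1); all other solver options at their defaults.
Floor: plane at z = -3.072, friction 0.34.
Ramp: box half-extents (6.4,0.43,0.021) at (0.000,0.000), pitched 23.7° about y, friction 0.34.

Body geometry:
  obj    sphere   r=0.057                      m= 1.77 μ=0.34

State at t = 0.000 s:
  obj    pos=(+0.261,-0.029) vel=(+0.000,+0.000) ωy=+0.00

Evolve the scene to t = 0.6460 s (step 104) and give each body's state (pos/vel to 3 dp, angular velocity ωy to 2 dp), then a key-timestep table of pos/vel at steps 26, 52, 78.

State at t = 0.6460 s:
  obj    pos=(+1.044,-0.373) vel=(+2.425,-1.064) ωy=+46.45

Key-timestep trajectory:
   step    t(s)  obj.x    obj.z    obj.vx   obj.vz 
     26  0.1615   +0.310  -0.051  +0.606  -0.266
     52  0.3230   +0.457  -0.115  +1.213  -0.532
     78  0.4845   +0.702  -0.223  +1.819  -0.798


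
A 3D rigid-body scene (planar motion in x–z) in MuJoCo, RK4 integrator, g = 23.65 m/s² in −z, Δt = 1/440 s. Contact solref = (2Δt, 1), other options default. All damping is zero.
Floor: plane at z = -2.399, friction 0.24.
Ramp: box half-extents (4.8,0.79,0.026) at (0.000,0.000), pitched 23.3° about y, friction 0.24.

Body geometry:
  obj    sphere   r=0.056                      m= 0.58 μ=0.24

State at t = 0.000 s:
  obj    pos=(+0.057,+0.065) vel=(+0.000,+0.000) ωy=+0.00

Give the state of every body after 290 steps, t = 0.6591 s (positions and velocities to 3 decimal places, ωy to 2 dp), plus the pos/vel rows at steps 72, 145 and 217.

State at t = 0.6591 s:
  obj    pos=(+1.390,-0.509) vel=(+4.045,-1.742) ωy=+78.63

Key-timestep trajectory:
   step    t(s)  obj.x    obj.z    obj.vx   obj.vz 
     72  0.1636   +0.139  +0.029  +1.004  -0.433
    145  0.3295   +0.390  -0.079  +2.023  -0.871
    217  0.4932   +0.803  -0.257  +3.027  -1.304


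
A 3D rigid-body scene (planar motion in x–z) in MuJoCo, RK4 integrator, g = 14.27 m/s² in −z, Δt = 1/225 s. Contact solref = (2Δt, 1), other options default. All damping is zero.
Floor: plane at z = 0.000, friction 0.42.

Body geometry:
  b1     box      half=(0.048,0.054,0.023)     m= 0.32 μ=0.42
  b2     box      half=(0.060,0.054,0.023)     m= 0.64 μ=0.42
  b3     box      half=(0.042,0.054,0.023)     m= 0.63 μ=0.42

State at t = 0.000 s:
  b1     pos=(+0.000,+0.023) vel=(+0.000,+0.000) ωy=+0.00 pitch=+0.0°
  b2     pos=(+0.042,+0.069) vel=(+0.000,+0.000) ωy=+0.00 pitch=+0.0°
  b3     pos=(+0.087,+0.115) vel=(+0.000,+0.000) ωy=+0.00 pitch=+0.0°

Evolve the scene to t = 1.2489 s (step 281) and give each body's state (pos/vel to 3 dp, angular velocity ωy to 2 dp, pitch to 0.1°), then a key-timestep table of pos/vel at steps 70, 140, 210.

State at t = 1.2489 s:
  b1     pos=(+0.000,+0.023) vel=(+0.000,+0.000) ωy=+0.00 pitch=+0.0°
  b2     pos=(+0.104,+0.060) vel=(-0.008,+0.003) ωy=-0.15 pitch=+90.4°
  b3     pos=(+0.162,+0.042) vel=(+0.000,+0.000) ωy=+0.00 pitch=+90.0°

Key-timestep trajectory:
   step    t(s)  b1.x    b1.z    b1.vx   b1.vz   b2.x    b2.z    b2.vx   b2.vz   b3.x    b3.z    b3.vx   b3.vz 
     70  0.3111   +0.000  +0.023  +0.000  +0.000   +0.103  +0.060  +0.351  -0.108   +0.173  +0.046  +0.098  +0.028
    140  0.6222   +0.000  +0.023  +0.000  +0.000   +0.092  +0.063  -0.067  +0.013   +0.162  +0.042  +0.002  +0.004
    210  0.9333   +0.000  +0.023  +0.000  +0.000   +0.103  +0.060  -0.165  -0.003   +0.162  +0.042  +0.000  +0.000


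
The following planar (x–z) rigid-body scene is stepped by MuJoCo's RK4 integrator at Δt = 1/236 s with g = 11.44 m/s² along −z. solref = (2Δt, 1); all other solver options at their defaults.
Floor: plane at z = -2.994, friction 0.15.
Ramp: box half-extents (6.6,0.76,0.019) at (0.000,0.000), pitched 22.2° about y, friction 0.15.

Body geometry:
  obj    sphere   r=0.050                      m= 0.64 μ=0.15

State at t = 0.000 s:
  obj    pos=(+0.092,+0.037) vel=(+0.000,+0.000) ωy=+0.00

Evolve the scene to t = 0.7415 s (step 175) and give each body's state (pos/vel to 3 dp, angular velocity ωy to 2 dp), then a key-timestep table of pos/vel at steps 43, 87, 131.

State at t = 0.7415 s:
  obj    pos=(+0.878,-0.284) vel=(+2.120,-0.865) ωy=+45.78

Key-timestep trajectory:
   step    t(s)  obj.x    obj.z    obj.vx   obj.vz 
     43  0.1822   +0.139  +0.018  +0.521  -0.213
     87  0.3686   +0.286  -0.042  +1.054  -0.430
    131  0.5551   +0.533  -0.143  +1.587  -0.648


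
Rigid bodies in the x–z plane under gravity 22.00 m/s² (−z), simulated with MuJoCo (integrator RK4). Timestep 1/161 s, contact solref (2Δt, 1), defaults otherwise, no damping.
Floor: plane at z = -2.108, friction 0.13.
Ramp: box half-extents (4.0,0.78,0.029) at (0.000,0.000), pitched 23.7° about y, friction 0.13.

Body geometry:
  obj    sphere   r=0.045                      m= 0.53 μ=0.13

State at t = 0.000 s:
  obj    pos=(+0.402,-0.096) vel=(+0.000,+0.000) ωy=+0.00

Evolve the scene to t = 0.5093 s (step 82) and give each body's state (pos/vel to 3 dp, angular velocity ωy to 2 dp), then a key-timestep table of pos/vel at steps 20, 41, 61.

State at t = 0.5093 s:
  obj    pos=(+1.153,-0.425) vel=(+2.946,-1.293) ωy=+71.43

Key-timestep trajectory:
   step    t(s)  obj.x    obj.z    obj.vx   obj.vz 
     20  0.1242   +0.447  -0.115  +0.719  -0.316
     41  0.2547   +0.590  -0.178  +1.474  -0.647
     61  0.3789   +0.818  -0.278  +2.192  -0.962


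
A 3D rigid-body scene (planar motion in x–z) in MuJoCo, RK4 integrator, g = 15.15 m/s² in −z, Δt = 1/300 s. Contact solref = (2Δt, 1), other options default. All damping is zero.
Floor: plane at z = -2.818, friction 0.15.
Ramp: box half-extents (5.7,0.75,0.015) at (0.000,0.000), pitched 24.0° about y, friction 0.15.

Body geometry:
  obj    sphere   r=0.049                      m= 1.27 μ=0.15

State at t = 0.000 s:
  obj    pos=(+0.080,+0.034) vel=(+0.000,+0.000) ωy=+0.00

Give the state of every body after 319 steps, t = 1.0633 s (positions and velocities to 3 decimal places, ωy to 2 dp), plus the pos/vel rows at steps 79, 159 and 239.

State at t = 1.0633 s:
  obj    pos=(+2.354,-0.978) vel=(+4.276,-1.904) ωy=+95.50

Key-timestep trajectory:
   step    t(s)  obj.x    obj.z    obj.vx   obj.vz 
     79  0.2633   +0.220  -0.028  +1.059  -0.472
    159  0.5300   +0.645  -0.217  +2.131  -0.949
    239  0.7967   +1.356  -0.534  +3.204  -1.426


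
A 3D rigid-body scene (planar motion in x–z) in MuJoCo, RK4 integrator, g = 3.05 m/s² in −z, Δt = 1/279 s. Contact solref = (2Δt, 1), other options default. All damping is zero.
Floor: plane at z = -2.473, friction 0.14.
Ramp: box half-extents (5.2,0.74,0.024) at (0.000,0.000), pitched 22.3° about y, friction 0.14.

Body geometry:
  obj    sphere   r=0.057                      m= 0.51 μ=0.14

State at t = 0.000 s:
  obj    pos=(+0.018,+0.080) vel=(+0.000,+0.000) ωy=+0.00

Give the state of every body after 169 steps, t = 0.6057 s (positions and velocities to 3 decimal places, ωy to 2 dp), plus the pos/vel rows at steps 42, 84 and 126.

State at t = 0.6057 s:
  obj    pos=(+0.158,+0.023) vel=(+0.463,-0.190) ωy=+8.78

Key-timestep trajectory:
   step    t(s)  obj.x    obj.z    obj.vx   obj.vz 
     42  0.1505   +0.027  +0.077  +0.115  -0.047
     84  0.3011   +0.053  +0.066  +0.230  -0.094
    126  0.4516   +0.096  +0.048  +0.345  -0.142


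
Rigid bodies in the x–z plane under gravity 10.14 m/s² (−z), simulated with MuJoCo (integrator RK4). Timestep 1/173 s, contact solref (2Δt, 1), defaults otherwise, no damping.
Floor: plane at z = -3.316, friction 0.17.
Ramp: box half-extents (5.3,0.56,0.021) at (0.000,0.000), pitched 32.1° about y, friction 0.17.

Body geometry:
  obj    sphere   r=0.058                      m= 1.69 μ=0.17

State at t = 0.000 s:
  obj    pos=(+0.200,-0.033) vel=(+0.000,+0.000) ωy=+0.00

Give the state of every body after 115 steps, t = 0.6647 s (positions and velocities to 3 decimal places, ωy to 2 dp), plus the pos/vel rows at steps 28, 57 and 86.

State at t = 0.6647 s:
  obj    pos=(+0.937,-0.495) vel=(+2.216,-1.385) ωy=+41.72

Key-timestep trajectory:
   step    t(s)  obj.x    obj.z    obj.vx   obj.vz 
     28  0.1618   +0.244  -0.060  +0.544  -0.331
     57  0.3295   +0.382  -0.146  +1.104  -0.677
     86  0.4971   +0.613  -0.291  +1.654  -1.047


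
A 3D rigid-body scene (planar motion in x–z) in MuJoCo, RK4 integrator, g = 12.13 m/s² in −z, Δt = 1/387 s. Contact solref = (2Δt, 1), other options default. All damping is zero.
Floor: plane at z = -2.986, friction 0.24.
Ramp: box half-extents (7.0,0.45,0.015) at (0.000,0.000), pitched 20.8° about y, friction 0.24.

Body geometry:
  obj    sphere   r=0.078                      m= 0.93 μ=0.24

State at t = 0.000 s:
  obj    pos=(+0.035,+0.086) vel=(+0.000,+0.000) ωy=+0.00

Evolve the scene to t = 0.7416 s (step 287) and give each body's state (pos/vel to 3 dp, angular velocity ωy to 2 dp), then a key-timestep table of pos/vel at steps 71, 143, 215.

State at t = 0.7416 s:
  obj    pos=(+0.826,-0.214) vel=(+2.133,-0.810) ωy=+29.25

Key-timestep trajectory:
   step    t(s)  obj.x    obj.z    obj.vx   obj.vz 
     71  0.1835   +0.083  +0.068  +0.528  -0.200
    143  0.3695   +0.231  +0.012  +1.063  -0.404
    215  0.5556   +0.479  -0.082  +1.598  -0.607


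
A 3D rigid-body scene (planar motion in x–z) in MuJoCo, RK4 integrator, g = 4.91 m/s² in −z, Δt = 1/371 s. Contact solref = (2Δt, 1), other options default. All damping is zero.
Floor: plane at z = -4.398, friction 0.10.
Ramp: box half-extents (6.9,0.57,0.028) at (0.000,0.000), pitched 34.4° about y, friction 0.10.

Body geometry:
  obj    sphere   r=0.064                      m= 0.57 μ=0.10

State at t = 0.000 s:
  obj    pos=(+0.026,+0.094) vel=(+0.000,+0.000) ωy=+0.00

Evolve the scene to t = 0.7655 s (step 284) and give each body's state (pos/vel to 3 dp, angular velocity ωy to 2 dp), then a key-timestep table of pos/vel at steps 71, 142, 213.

State at t = 0.7655 s:
  obj    pos=(+0.599,-0.298) vel=(+1.486,-1.042) ωy=+12.03

Key-timestep trajectory:
   step    t(s)  obj.x    obj.z    obj.vx   obj.vz 
     71  0.1914   +0.062  +0.069  +0.374  -0.256
    142  0.3827   +0.169  -0.004  +0.745  -0.517
    213  0.5741   +0.348  -0.127  +1.120  -0.773


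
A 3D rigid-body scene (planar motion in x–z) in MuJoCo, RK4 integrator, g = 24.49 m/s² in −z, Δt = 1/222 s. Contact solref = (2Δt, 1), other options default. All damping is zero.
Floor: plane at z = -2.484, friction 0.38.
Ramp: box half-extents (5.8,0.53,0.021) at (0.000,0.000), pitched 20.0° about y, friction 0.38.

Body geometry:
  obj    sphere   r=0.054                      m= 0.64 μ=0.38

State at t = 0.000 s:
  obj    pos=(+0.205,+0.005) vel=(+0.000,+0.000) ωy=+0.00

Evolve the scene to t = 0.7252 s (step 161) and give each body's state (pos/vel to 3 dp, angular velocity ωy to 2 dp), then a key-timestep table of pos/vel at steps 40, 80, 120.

State at t = 0.7252 s:
  obj    pos=(+1.684,-0.533) vel=(+4.077,-1.484) ωy=+80.34

Key-timestep trajectory:
   step    t(s)  obj.x    obj.z    obj.vx   obj.vz 
     40  0.1802   +0.296  -0.028  +1.013  -0.369
     80  0.3604   +0.570  -0.128  +2.026  -0.737
    120  0.5405   +1.026  -0.294  +3.039  -1.106


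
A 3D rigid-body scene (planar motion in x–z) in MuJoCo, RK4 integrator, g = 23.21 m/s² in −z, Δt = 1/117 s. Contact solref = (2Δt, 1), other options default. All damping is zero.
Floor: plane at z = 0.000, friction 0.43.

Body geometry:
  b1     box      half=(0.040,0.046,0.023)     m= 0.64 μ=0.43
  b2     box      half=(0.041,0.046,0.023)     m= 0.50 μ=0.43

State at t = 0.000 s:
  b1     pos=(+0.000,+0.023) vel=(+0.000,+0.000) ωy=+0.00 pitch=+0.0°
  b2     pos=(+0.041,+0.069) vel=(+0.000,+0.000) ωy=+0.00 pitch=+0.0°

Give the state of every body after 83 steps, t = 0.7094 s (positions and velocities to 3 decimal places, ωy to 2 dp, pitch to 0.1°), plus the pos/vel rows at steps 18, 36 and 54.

State at t = 0.7094 s:
  b1     pos=(+0.000,+0.023) vel=(+0.000,+0.000) ωy=+0.00 pitch=+0.0°
  b2     pos=(+0.080,+0.041) vel=(+0.000,+0.000) ωy=+0.00 pitch=+90.0°

Key-timestep trajectory:
   step    t(s)  b1.x    b1.z    b1.vx   b1.vz   b2.x    b2.z    b2.vx   b2.vz 
     18  0.1538   +0.000  +0.023  -0.001  +0.000   +0.051  +0.065  +0.219  -0.099
     36  0.3077   +0.000  +0.023  +0.000  +0.000   +0.093  +0.046  +0.027  +0.013
     54  0.4615   +0.000  +0.023  +0.000  +0.000   +0.075  +0.043  +0.126  -0.032


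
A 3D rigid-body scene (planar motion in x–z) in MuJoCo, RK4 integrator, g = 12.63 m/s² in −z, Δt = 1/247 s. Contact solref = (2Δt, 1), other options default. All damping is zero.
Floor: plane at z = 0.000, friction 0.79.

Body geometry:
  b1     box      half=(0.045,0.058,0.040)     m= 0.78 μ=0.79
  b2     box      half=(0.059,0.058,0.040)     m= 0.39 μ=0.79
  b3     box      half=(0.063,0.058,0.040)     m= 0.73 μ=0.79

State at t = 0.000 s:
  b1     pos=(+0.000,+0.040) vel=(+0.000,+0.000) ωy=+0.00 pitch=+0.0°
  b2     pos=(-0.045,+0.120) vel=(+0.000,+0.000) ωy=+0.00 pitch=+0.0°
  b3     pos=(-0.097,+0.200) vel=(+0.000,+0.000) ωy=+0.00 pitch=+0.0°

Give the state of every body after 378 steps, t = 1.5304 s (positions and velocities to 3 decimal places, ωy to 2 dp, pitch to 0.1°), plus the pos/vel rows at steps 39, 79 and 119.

State at t = 1.5304 s:
  b1     pos=(+0.000,+0.040) vel=(+0.000,+0.000) ωy=+0.00 pitch=+0.0°
  b2     pos=(-0.095,+0.059) vel=(+0.000,+0.000) ωy=+0.00 pitch=-90.0°
  b3     pos=(-0.332,+0.040) vel=(+0.000,+0.000) ωy=+0.00 pitch=+180.0°

Key-timestep trajectory:
   step    t(s)  b1.x    b1.z    b1.vx   b1.vz   b2.x    b2.z    b2.vx   b2.vz   b3.x    b3.z    b3.vx   b3.vz 
     39  0.1579   +0.000  +0.040  +0.001  +0.000   -0.063  +0.116  -0.251  -0.117   -0.145  +0.163  -0.585  -0.683
     79  0.3198   +0.000  +0.040  +0.000  +0.000   -0.095  +0.059  +0.099  -0.047   -0.243  +0.070  -0.357  +0.164
    119  0.4818   +0.000  +0.040  +0.000  +0.000   -0.095  +0.059  +0.000  +0.000   -0.291  +0.071  -0.359  -0.111


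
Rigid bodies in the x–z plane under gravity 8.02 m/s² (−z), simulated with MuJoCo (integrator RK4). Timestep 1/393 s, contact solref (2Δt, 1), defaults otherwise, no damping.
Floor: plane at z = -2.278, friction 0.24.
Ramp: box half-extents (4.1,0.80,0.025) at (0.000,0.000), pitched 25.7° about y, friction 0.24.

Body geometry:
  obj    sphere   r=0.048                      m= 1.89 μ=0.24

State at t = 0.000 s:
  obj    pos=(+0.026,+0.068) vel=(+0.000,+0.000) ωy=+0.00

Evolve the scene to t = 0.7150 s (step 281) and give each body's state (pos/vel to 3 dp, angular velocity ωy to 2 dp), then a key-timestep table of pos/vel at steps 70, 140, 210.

State at t = 0.7150 s:
  obj    pos=(+0.598,-0.207) vel=(+1.601,-0.770) ωy=+37.00

Key-timestep trajectory:
   step    t(s)  obj.x    obj.z    obj.vx   obj.vz 
     70  0.1781   +0.062  +0.051  +0.399  -0.192
    140  0.3562   +0.168  +0.000  +0.797  -0.384
    210  0.5344   +0.346  -0.085  +1.196  -0.576


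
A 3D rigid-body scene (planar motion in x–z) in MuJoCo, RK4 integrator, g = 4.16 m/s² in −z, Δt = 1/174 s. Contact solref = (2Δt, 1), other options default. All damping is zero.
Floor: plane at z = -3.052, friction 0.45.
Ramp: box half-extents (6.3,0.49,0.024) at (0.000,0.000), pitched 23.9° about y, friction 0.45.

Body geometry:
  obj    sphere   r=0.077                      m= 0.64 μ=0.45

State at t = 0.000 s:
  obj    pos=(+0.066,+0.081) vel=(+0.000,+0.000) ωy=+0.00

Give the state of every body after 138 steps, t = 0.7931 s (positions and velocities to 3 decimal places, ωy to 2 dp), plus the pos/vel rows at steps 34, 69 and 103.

State at t = 0.7931 s:
  obj    pos=(+0.412,-0.072) vel=(+0.873,-0.387) ωy=+12.40

Key-timestep trajectory:
   step    t(s)  obj.x    obj.z    obj.vx   obj.vz 
     34  0.1954   +0.087  +0.072  +0.215  -0.095
     69  0.3966   +0.153  +0.043  +0.437  -0.193
    103  0.5920   +0.259  -0.004  +0.652  -0.289


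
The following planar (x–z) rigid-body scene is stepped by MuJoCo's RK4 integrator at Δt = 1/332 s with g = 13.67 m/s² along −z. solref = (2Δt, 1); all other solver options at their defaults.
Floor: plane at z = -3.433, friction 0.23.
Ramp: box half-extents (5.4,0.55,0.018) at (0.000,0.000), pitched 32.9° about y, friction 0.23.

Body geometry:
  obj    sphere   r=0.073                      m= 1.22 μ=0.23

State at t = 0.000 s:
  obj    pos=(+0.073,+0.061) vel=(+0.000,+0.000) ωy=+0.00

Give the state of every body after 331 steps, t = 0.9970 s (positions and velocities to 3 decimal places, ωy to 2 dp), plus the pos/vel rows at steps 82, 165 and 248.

State at t = 0.9970 s:
  obj    pos=(+2.287,-1.371) vel=(+4.440,-2.872) ωy=+72.42

Key-timestep trajectory:
   step    t(s)  obj.x    obj.z    obj.vx   obj.vz 
     82  0.2470   +0.209  -0.027  +1.100  -0.712
    165  0.4970   +0.623  -0.295  +2.213  -1.432
    248  0.7470   +1.316  -0.743  +3.327  -2.152


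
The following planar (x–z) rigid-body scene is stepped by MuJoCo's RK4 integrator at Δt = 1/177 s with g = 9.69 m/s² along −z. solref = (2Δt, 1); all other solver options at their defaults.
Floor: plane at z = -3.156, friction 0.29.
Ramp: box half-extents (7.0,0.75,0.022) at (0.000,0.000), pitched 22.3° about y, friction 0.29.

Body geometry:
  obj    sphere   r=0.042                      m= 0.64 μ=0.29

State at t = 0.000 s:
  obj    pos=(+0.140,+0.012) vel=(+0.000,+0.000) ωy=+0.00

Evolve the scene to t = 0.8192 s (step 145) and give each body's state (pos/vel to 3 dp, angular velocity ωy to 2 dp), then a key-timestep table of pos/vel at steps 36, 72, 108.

State at t = 0.8192 s:
  obj    pos=(+0.955,-0.323) vel=(+1.991,-0.816) ωy=+51.22

Key-timestep trajectory:
   step    t(s)  obj.x    obj.z    obj.vx   obj.vz 
     36  0.2034   +0.190  -0.009  +0.494  -0.203
     72  0.4068   +0.341  -0.071  +0.989  -0.405
    108  0.6102   +0.592  -0.174  +1.483  -0.608


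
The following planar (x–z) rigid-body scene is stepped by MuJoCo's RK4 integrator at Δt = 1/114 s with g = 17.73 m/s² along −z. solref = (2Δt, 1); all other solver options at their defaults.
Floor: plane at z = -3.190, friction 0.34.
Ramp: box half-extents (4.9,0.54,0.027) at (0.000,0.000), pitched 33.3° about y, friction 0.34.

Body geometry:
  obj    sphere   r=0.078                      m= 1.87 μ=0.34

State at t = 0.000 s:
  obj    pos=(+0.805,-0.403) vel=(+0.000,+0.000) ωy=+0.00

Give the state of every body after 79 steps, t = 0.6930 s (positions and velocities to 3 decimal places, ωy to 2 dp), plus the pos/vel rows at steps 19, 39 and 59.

State at t = 0.6930 s:
  obj    pos=(+2.201,-1.320) vel=(+4.027,-2.645) ωy=+61.74

Key-timestep trajectory:
   step    t(s)  obj.x    obj.z    obj.vx   obj.vz 
     19  0.1667   +0.886  -0.456  +0.969  -0.636
     39  0.3421   +1.145  -0.627  +1.988  -1.306
     59  0.5175   +1.584  -0.915  +3.008  -1.976


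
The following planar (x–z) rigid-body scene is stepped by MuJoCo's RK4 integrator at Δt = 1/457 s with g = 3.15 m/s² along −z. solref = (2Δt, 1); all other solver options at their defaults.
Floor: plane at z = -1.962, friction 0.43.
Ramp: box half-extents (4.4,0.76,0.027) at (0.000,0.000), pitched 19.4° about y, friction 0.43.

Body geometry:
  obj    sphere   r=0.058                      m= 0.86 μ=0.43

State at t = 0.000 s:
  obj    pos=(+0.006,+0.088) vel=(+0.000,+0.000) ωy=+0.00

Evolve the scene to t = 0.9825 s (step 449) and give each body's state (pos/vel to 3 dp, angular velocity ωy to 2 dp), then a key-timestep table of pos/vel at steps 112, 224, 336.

State at t = 0.9825 s:
  obj    pos=(+0.346,-0.032) vel=(+0.693,-0.244) ωy=+12.66

Key-timestep trajectory:
   step    t(s)  obj.x    obj.z    obj.vx   obj.vz 
    112  0.2451   +0.027  +0.081  +0.173  -0.061
    224  0.4902   +0.091  +0.058  +0.346  -0.122
    336  0.7352   +0.197  +0.021  +0.518  -0.183


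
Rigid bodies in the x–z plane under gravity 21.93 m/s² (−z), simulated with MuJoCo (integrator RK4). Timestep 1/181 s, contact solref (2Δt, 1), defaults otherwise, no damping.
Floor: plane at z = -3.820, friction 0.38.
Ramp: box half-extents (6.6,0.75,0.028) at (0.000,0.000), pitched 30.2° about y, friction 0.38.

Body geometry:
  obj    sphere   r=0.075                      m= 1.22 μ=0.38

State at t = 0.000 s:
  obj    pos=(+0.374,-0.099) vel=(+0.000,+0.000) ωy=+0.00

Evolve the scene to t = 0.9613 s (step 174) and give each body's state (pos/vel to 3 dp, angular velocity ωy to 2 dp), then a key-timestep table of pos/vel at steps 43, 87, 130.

State at t = 0.9613 s:
  obj    pos=(+3.521,-1.930) vel=(+6.547,-3.810) ωy=+100.98

Key-timestep trajectory:
   step    t(s)  obj.x    obj.z    obj.vx   obj.vz 
     43  0.2376   +0.566  -0.211  +1.618  -0.942
     87  0.4807   +1.161  -0.557  +3.273  -1.905
    130  0.7182   +2.131  -1.121  +4.891  -2.847


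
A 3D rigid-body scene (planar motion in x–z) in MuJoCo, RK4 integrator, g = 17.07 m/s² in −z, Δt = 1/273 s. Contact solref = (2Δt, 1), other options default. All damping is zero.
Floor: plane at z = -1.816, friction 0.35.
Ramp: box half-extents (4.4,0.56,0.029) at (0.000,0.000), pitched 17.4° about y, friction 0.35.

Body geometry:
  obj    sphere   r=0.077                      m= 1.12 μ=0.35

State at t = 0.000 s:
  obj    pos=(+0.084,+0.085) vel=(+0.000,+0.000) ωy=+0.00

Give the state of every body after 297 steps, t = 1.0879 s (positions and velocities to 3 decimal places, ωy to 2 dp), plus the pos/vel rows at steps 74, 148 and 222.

State at t = 1.0879 s:
  obj    pos=(+2.143,-0.561) vel=(+3.785,-1.186) ωy=+51.51

Key-timestep trajectory:
   step    t(s)  obj.x    obj.z    obj.vx   obj.vz 
     74  0.2711   +0.212  +0.045  +0.943  -0.296
    148  0.5421   +0.595  -0.075  +1.886  -0.591
    222  0.8132   +1.234  -0.276  +2.829  -0.887


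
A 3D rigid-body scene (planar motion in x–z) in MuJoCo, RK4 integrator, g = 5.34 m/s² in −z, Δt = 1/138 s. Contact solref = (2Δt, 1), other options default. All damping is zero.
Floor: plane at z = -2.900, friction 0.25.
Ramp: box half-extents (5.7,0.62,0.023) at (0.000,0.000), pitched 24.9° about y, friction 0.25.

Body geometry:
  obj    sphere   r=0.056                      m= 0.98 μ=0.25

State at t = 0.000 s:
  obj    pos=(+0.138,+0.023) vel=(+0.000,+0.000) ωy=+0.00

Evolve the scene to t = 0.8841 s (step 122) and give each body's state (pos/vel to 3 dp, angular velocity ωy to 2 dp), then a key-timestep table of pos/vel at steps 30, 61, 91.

State at t = 0.8841 s:
  obj    pos=(+0.707,-0.241) vel=(+1.288,-0.598) ωy=+25.35

Key-timestep trajectory:
   step    t(s)  obj.x    obj.z    obj.vx   obj.vz 
     30  0.2174   +0.172  +0.007  +0.317  -0.147
     61  0.4420   +0.280  -0.043  +0.644  -0.299
     91  0.6594   +0.455  -0.124  +0.961  -0.446


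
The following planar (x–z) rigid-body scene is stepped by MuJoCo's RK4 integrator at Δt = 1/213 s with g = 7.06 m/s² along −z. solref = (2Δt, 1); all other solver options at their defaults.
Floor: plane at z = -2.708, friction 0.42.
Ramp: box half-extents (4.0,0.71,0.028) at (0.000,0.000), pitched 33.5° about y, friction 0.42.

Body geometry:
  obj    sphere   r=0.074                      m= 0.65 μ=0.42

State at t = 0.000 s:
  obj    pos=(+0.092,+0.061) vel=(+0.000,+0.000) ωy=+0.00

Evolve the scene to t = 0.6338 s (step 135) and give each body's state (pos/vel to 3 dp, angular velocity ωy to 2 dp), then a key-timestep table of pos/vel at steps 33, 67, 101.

State at t = 0.6338 s:
  obj    pos=(+0.558,-0.247) vel=(+1.471,-0.974) ωy=+23.83

Key-timestep trajectory:
   step    t(s)  obj.x    obj.z    obj.vx   obj.vz 
     33  0.1549   +0.120  +0.043  +0.360  -0.238
     67  0.3146   +0.207  -0.015  +0.730  -0.483
    101  0.4742   +0.353  -0.111  +1.101  -0.729


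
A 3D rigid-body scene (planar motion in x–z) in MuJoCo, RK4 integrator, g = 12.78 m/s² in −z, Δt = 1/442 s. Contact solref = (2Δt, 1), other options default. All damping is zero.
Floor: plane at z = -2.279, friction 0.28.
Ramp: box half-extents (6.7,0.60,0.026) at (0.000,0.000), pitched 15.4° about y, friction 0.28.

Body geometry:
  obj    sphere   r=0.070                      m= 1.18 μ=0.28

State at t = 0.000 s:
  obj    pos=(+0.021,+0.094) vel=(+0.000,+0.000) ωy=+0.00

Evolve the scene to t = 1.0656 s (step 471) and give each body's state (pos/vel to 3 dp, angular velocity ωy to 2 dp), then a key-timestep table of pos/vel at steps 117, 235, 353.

State at t = 1.0656 s:
  obj    pos=(+1.348,-0.272) vel=(+2.490,-0.686) ωy=+36.90

Key-timestep trajectory:
   step    t(s)  obj.x    obj.z    obj.vx   obj.vz 
    117  0.2647   +0.103  +0.071  +0.619  -0.170
    235  0.5317   +0.351  +0.003  +1.243  -0.342
    353  0.7986   +0.766  -0.112  +1.867  -0.514


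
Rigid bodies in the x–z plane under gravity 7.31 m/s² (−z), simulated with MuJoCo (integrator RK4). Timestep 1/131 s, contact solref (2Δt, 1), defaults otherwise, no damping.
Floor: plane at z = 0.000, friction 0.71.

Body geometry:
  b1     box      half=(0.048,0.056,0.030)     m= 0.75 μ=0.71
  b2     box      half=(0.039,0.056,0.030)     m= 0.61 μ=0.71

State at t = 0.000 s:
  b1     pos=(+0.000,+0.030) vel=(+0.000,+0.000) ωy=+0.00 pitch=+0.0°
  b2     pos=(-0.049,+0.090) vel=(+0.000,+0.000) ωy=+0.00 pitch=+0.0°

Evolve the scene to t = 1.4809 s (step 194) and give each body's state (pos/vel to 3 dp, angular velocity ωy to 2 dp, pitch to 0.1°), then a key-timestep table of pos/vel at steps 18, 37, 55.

State at t = 1.4809 s:
  b1     pos=(+0.000,+0.030) vel=(+0.000,+0.000) ωy=+0.00 pitch=+0.0°
  b2     pos=(-0.086,+0.039) vel=(+0.000,+0.000) ωy=+0.00 pitch=-90.0°

Key-timestep trajectory:
   step    t(s)  b1.x    b1.z    b1.vx   b1.vz   b2.x    b2.z    b2.vx   b2.vz 
     18  0.1374   +0.000  +0.030  +0.000  +0.000   -0.051  +0.090  -0.027  -0.002
     37  0.2824   +0.000  +0.030  +0.000  +0.000   -0.061  +0.087  -0.133  -0.062
     55  0.4198   +0.000  +0.030  +0.000  +0.000   -0.086  +0.044  -0.205  -0.743


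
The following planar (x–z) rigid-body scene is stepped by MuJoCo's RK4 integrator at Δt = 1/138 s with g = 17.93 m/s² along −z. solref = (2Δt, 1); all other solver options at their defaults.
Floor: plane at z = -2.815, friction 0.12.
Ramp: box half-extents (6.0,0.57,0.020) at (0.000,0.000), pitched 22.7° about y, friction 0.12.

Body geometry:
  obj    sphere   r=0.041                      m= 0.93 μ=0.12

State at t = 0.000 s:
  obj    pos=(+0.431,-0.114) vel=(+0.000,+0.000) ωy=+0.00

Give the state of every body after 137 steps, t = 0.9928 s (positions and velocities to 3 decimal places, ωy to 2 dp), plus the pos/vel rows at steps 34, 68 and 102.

State at t = 0.9928 s:
  obj    pos=(+2.678,-1.054) vel=(+4.527,-1.894) ωy=+119.61

Key-timestep trajectory:
   step    t(s)  obj.x    obj.z    obj.vx   obj.vz 
     34  0.2464   +0.570  -0.172  +1.124  -0.470
     68  0.4928   +0.985  -0.346  +2.247  -0.940
    102  0.7391   +1.677  -0.635  +3.370  -1.410


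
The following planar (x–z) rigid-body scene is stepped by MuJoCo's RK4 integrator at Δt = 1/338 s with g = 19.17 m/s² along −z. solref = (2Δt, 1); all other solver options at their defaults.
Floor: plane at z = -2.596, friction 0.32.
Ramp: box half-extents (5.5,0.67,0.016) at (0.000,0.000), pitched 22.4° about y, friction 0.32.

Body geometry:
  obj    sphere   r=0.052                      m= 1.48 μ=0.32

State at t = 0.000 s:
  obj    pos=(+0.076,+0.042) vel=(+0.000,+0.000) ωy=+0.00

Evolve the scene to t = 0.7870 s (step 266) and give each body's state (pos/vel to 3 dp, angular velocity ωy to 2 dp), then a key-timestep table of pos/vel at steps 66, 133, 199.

State at t = 0.7870 s:
  obj    pos=(+1.570,-0.574) vel=(+3.797,-1.565) ωy=+78.96

Key-timestep trajectory:
   step    t(s)  obj.x    obj.z    obj.vx   obj.vz 
     66  0.1953   +0.168  +0.004  +0.942  -0.388
    133  0.3935   +0.450  -0.112  +1.898  -0.782
    199  0.5888   +0.912  -0.302  +2.840  -1.171


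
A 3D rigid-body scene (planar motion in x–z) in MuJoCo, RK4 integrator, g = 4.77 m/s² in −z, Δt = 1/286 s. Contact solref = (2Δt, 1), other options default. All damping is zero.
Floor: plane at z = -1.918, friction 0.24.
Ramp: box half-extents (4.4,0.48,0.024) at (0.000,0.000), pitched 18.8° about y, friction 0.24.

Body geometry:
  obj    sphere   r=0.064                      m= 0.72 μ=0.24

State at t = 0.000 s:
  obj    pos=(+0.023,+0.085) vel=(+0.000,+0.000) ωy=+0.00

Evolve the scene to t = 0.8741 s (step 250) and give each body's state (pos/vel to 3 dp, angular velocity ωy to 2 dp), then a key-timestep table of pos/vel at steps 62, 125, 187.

State at t = 0.8741 s:
  obj    pos=(+0.420,-0.050) vel=(+0.909,-0.309) ωy=+14.99

Key-timestep trajectory:
   step    t(s)  obj.x    obj.z    obj.vx   obj.vz 
     62  0.2168   +0.047  +0.077  +0.225  -0.077
    125  0.4371   +0.122  +0.051  +0.454  -0.155
    187  0.6538   +0.245  +0.009  +0.680  -0.231


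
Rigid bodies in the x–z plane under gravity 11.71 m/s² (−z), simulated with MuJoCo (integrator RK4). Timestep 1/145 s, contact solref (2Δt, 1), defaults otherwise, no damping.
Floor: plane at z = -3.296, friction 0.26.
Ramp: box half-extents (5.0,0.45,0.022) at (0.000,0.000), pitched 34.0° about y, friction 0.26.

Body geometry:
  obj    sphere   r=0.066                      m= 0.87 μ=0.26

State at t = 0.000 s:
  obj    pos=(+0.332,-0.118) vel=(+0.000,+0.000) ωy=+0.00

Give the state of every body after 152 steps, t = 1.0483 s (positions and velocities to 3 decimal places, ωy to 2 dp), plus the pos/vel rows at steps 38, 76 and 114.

State at t = 1.0483 s:
  obj    pos=(+2.463,-1.555) vel=(+4.065,-2.742) ωy=+74.26

Key-timestep trajectory:
   step    t(s)  obj.x    obj.z    obj.vx   obj.vz 
     38  0.2621   +0.465  -0.208  +1.017  -0.686
     76  0.5241   +0.865  -0.477  +2.033  -1.371
    114  0.7862   +1.531  -0.926  +3.049  -2.057


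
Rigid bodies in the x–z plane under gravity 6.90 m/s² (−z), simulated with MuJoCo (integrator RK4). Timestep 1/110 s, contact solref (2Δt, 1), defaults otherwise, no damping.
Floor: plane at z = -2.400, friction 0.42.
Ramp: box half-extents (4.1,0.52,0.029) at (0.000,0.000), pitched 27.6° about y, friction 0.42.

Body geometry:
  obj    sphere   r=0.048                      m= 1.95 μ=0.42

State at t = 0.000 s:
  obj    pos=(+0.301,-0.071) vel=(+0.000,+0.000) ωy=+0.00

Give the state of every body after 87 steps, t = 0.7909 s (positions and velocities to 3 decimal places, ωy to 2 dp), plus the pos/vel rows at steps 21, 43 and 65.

State at t = 0.7909 s:
  obj    pos=(+0.934,-0.401) vel=(+1.600,-0.837) ωy=+37.61

Key-timestep trajectory:
   step    t(s)  obj.x    obj.z    obj.vx   obj.vz 
     21  0.1909   +0.338  -0.090  +0.386  -0.202
     43  0.3909   +0.456  -0.151  +0.791  -0.414
     65  0.5909   +0.655  -0.255  +1.196  -0.625


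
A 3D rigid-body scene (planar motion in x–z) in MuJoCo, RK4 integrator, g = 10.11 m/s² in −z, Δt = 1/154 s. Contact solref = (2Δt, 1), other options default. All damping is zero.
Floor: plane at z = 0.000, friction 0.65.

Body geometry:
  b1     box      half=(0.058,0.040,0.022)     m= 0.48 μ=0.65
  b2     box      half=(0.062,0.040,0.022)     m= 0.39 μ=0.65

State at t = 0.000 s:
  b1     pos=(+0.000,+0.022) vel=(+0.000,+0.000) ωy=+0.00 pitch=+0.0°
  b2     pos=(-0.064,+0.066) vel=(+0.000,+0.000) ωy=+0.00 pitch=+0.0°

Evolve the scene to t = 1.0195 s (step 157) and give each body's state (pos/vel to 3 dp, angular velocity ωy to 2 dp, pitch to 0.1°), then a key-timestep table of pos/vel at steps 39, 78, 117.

State at t = 1.0195 s:
  b1     pos=(+0.000,+0.022) vel=(+0.000,+0.000) ωy=+0.00 pitch=+0.0°
  b2     pos=(-0.076,+0.057) vel=(+0.000,-0.001) ωy=+0.02 pitch=-40.3°

Key-timestep trajectory:
   step    t(s)  b1.x    b1.z    b1.vx   b1.vz   b2.x    b2.z    b2.vx   b2.vz 
     39  0.2532   +0.000  +0.022  +0.000  +0.000   -0.080  +0.059  +0.057  -0.021
     78  0.5065   +0.000  +0.022  +0.000  +0.000   -0.076  +0.057  +0.000  -0.001
    117  0.7597   +0.000  +0.022  +0.000  +0.000   -0.076  +0.057  +0.000  -0.001


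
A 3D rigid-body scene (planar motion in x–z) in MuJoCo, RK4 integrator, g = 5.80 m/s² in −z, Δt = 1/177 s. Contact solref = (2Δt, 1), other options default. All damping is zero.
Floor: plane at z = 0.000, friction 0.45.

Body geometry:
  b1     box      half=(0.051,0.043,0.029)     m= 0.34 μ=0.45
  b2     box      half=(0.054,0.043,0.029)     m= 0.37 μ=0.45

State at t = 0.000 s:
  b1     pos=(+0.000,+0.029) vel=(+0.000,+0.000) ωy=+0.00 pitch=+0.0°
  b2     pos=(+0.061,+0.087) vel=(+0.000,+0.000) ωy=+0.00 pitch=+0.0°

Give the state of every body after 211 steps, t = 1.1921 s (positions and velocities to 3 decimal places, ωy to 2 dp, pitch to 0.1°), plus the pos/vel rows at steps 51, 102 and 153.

State at t = 1.1921 s:
  b1     pos=(+0.000,+0.029) vel=(+0.000,+0.000) ωy=+0.00 pitch=+0.0°
  b2     pos=(+0.116,+0.054) vel=(+0.000,+0.000) ωy=+0.00 pitch=+90.0°

Key-timestep trajectory:
   step    t(s)  b1.x    b1.z    b1.vx   b1.vz   b2.x    b2.z    b2.vx   b2.vz 
     51  0.2881   +0.000  +0.029  +0.000  +0.000   +0.094  +0.061  +0.224  -0.001
    102  0.5763   +0.000  +0.029  +0.000  +0.000   +0.132  +0.060  -0.016  -0.003
    153  0.8644   +0.000  +0.029  +0.000  +0.000   +0.112  +0.056  +0.062  -0.028


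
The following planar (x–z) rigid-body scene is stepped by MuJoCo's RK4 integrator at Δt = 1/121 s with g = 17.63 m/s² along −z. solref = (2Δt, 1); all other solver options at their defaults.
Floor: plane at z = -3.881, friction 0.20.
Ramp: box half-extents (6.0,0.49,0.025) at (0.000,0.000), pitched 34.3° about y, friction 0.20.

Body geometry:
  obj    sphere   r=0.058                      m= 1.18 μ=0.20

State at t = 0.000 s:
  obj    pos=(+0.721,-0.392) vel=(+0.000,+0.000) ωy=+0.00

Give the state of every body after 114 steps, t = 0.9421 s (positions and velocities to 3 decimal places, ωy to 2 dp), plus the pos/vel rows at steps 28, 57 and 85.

State at t = 0.9421 s:
  obj    pos=(+3.324,-2.167) vel=(+5.524,-3.768) ωy=+115.21

Key-timestep trajectory:
   step    t(s)  obj.x    obj.z    obj.vx   obj.vz 
     28  0.2314   +0.878  -0.499  +1.358  -0.926
     57  0.4711   +1.372  -0.836  +2.763  -1.884
     85  0.7025   +2.168  -1.379  +4.119  -2.810


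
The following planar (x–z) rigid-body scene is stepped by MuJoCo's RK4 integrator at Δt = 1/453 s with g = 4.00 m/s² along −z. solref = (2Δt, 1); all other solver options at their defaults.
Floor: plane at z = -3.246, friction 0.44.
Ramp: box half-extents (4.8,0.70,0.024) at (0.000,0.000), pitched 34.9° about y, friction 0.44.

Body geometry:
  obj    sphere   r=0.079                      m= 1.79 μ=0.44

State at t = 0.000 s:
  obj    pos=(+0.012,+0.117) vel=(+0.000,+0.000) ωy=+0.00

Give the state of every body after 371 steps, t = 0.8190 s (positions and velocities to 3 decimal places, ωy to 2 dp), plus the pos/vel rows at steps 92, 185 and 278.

State at t = 0.8190 s:
  obj    pos=(+0.462,-0.197) vel=(+1.098,-0.766) ωy=+16.95

Key-timestep trajectory:
   step    t(s)  obj.x    obj.z    obj.vx   obj.vz 
     92  0.2031   +0.040  +0.098  +0.272  -0.190
    185  0.4084   +0.124  +0.039  +0.548  -0.382
    278  0.6137   +0.265  -0.059  +0.823  -0.574


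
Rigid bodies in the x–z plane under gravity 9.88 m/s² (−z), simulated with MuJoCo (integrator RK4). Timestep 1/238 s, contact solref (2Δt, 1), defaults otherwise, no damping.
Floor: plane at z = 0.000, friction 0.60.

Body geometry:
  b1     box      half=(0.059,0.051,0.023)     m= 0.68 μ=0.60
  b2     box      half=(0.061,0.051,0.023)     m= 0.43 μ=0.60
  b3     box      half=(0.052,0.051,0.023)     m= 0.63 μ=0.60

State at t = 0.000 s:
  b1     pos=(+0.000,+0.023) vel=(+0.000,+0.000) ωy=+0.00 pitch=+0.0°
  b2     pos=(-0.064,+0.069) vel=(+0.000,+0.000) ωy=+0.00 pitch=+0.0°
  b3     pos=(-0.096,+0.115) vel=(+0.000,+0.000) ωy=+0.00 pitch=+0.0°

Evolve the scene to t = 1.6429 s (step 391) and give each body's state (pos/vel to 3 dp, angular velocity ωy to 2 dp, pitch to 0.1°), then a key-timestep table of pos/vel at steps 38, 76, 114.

State at t = 1.6429 s:
  b1     pos=(+0.000,+0.023) vel=(+0.000,+0.000) ωy=+0.00 pitch=+0.0°
  b2     pos=(-0.186,+0.054) vel=(+0.000,+0.000) ωy=-0.01 pitch=-144.7°
  b3     pos=(-0.266,+0.023) vel=(+0.000,+0.000) ωy=+0.00 pitch=+180.0°

Key-timestep trajectory:
   step    t(s)  b1.x    b1.z    b1.vx   b1.vz   b2.x    b2.z    b2.vx   b2.vz   b3.x    b3.z    b3.vx   b3.vz 
     38  0.1597   +0.000  +0.023  +0.000  +0.000   -0.078  +0.060  -0.164  -0.212   -0.133  +0.074  -0.368  -0.752
     76  0.3193   +0.000  +0.023  +0.000  +0.000   -0.130  +0.061  -0.325  +0.021   -0.199  +0.055  -0.278  +0.079
    114  0.4790   +0.000  +0.023  +0.000  +0.000   -0.168  +0.063  -0.273  -0.067   -0.245  +0.046  -0.392  -0.277


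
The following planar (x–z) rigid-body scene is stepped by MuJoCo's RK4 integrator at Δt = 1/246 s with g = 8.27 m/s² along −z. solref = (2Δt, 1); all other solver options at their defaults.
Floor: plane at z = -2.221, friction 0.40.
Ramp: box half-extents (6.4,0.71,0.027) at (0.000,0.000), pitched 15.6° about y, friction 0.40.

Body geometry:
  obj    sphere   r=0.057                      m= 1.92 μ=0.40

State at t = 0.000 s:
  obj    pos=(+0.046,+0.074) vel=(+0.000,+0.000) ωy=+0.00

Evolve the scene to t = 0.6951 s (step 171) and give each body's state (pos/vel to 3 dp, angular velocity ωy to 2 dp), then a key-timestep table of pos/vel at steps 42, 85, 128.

State at t = 0.6951 s:
  obj    pos=(+0.416,-0.029) vel=(+1.064,-0.297) ωy=+19.37

Key-timestep trajectory:
   step    t(s)  obj.x    obj.z    obj.vx   obj.vz 
     42  0.1707   +0.068  +0.068  +0.261  -0.073
     85  0.3455   +0.137  +0.049  +0.529  -0.148
    128  0.5203   +0.253  +0.017  +0.796  -0.222


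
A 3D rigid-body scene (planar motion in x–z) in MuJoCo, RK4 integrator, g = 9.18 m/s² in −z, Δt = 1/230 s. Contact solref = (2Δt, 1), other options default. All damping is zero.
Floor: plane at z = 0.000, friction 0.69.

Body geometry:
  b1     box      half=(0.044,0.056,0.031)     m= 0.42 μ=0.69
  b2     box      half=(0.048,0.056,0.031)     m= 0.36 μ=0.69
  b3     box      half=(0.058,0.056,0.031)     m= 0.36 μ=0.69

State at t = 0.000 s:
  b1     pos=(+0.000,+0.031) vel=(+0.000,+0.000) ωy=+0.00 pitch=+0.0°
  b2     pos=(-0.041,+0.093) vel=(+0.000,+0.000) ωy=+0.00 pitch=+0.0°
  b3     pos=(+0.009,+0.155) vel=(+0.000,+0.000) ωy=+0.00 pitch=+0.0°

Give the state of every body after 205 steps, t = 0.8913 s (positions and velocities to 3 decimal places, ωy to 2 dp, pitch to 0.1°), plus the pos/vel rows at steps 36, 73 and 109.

State at t = 0.8913 s:
  b1     pos=(+0.000,+0.031) vel=(+0.000,+0.000) ωy=+0.00 pitch=+0.0°
  b2     pos=(-0.041,+0.093) vel=(+0.000,+0.000) ωy=+0.00 pitch=+0.0°
  b3     pos=(+0.138,+0.031) vel=(+0.000,+0.000) ωy=+0.00 pitch=+180.0°

Key-timestep trajectory:
   step    t(s)  b1.x    b1.z    b1.vx   b1.vz   b2.x    b2.z    b2.vx   b2.vz   b3.x    b3.z    b3.vx   b3.vz 
     36  0.1565   +0.000  +0.031  +0.000  +0.000   -0.041  +0.093  +0.000  +0.000   +0.013  +0.154  +0.057  -0.010
     73  0.3174   +0.000  +0.031  +0.000  +0.000   -0.041  +0.093  +0.000  +0.000   +0.034  +0.140  +0.205  -0.319
    109  0.4739   +0.000  +0.031  +0.000  +0.000   -0.041  +0.093  +0.000  +0.000   +0.093  +0.098  +0.469  -0.560
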